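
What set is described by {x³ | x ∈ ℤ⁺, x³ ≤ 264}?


Checking each candidate:
Condition: positive perfect cubes ≤ 264
Result = {1, 8, 27, 64, 125, 216}

{1, 8, 27, 64, 125, 216}


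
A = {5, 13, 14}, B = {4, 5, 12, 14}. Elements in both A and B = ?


A = {5, 13, 14}
B = {4, 5, 12, 14}
Region: in both A and B
Elements: {5, 14}

Elements in both A and B: {5, 14}


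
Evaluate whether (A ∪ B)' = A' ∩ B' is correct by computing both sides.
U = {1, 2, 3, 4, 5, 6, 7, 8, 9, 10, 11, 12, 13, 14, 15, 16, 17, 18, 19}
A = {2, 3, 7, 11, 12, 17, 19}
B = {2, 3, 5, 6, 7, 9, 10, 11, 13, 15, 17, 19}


LHS: A ∪ B = {2, 3, 5, 6, 7, 9, 10, 11, 12, 13, 15, 17, 19}
(A ∪ B)' = U \ (A ∪ B) = {1, 4, 8, 14, 16, 18}
A' = {1, 4, 5, 6, 8, 9, 10, 13, 14, 15, 16, 18}, B' = {1, 4, 8, 12, 14, 16, 18}
Claimed RHS: A' ∩ B' = {1, 4, 8, 14, 16, 18}
Identity is VALID: LHS = RHS = {1, 4, 8, 14, 16, 18} ✓

Identity is valid. (A ∪ B)' = A' ∩ B' = {1, 4, 8, 14, 16, 18}


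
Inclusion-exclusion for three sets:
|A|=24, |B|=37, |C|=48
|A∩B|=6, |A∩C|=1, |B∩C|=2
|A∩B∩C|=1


|A∪B∪C| = |A|+|B|+|C| - |A∩B|-|A∩C|-|B∩C| + |A∩B∩C|
= 24+37+48 - 6-1-2 + 1
= 109 - 9 + 1
= 101

|A ∪ B ∪ C| = 101


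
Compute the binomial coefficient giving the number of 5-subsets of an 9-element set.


C(n,k) = n! / (k!(n-k)!)
C(9,5) = 9! / (5!4!)
= 126

C(9,5) = 126


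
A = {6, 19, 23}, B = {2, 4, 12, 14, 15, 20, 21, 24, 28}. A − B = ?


A \ B = elements in A but not in B
A = {6, 19, 23}
B = {2, 4, 12, 14, 15, 20, 21, 24, 28}
Remove from A any elements in B
A \ B = {6, 19, 23}

A \ B = {6, 19, 23}


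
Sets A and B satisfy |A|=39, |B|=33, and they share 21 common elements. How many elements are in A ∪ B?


|A ∪ B| = |A| + |B| - |A ∩ B|
= 39 + 33 - 21
= 51

|A ∪ B| = 51


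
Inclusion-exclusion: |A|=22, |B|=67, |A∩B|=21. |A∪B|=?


|A ∪ B| = |A| + |B| - |A ∩ B|
= 22 + 67 - 21
= 68

|A ∪ B| = 68


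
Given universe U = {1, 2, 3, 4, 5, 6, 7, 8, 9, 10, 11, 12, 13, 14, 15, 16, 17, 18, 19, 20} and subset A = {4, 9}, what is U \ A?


Aᶜ = U \ A = elements in U but not in A
U = {1, 2, 3, 4, 5, 6, 7, 8, 9, 10, 11, 12, 13, 14, 15, 16, 17, 18, 19, 20}
A = {4, 9}
Aᶜ = {1, 2, 3, 5, 6, 7, 8, 10, 11, 12, 13, 14, 15, 16, 17, 18, 19, 20}

Aᶜ = {1, 2, 3, 5, 6, 7, 8, 10, 11, 12, 13, 14, 15, 16, 17, 18, 19, 20}


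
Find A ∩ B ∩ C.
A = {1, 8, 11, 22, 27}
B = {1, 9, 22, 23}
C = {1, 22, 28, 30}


A ∩ B = {1, 22}
(A ∩ B) ∩ C = {1, 22}

A ∩ B ∩ C = {1, 22}


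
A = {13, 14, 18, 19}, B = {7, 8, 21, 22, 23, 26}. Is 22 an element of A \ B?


A = {13, 14, 18, 19}, B = {7, 8, 21, 22, 23, 26}
A \ B = elements in A but not in B
A \ B = {13, 14, 18, 19}
Checking if 22 ∈ A \ B
22 is not in A \ B → False

22 ∉ A \ B


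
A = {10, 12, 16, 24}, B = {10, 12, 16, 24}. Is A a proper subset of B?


A ⊂ B requires: A ⊆ B AND A ≠ B.
A ⊆ B? Yes
A = B? Yes
A = B, so A is not a PROPER subset.

No, A is not a proper subset of B


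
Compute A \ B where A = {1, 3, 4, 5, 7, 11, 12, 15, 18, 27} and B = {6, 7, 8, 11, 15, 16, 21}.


A \ B = elements in A but not in B
A = {1, 3, 4, 5, 7, 11, 12, 15, 18, 27}
B = {6, 7, 8, 11, 15, 16, 21}
Remove from A any elements in B
A \ B = {1, 3, 4, 5, 12, 18, 27}

A \ B = {1, 3, 4, 5, 12, 18, 27}


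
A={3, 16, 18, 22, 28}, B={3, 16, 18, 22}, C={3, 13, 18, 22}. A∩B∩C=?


A ∩ B = {3, 16, 18, 22}
(A ∩ B) ∩ C = {3, 18, 22}

A ∩ B ∩ C = {3, 18, 22}


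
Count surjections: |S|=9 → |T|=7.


n = |S| = 9, k = |T| = 7. Surjections via inclusion-exclusion:
S(n,k) = Σ(-1)^i × C(k,i) × (k-i)^n, i=0 to k
i=0: (-1)^0×C(7,0)×7^9 = 40353607
i=1: (-1)^1×C(7,1)×6^9 = -70543872
i=2: (-1)^2×C(7,2)×5^9 = 41015625
i=3: (-1)^3×C(7,3)×4^9 = -9175040
i=4: (-1)^4×C(7,4)×3^9 = 688905
i=5: (-1)^5×C(7,5)×2^9 = -10752
i=6: (-1)^6×C(7,6)×1^9 = 7
i=7: (-1)^7×C(7,7)×0^9 = 0
Total = 2328480

Number of surjections = 2328480


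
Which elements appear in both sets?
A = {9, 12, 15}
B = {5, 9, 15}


A ∩ B = elements in both A and B
A = {9, 12, 15}
B = {5, 9, 15}
A ∩ B = {9, 15}

A ∩ B = {9, 15}


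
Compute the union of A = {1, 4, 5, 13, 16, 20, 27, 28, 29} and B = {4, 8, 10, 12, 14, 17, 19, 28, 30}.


A ∪ B = all elements in A or B (or both)
A = {1, 4, 5, 13, 16, 20, 27, 28, 29}
B = {4, 8, 10, 12, 14, 17, 19, 28, 30}
A ∪ B = {1, 4, 5, 8, 10, 12, 13, 14, 16, 17, 19, 20, 27, 28, 29, 30}

A ∪ B = {1, 4, 5, 8, 10, 12, 13, 14, 16, 17, 19, 20, 27, 28, 29, 30}


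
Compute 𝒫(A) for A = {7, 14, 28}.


|A| = 3, so |P(A)| = 2^3 = 8
Enumerate subsets by cardinality (0 to 3):
∅, {7}, {14}, {28}, {7, 14}, {7, 28}, {14, 28}, {7, 14, 28}

P(A) has 8 subsets: ∅, {7}, {14}, {28}, {7, 14}, {7, 28}, {14, 28}, {7, 14, 28}


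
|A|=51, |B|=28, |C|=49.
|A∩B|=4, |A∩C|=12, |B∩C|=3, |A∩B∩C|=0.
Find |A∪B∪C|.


|A∪B∪C| = |A|+|B|+|C| - |A∩B|-|A∩C|-|B∩C| + |A∩B∩C|
= 51+28+49 - 4-12-3 + 0
= 128 - 19 + 0
= 109

|A ∪ B ∪ C| = 109


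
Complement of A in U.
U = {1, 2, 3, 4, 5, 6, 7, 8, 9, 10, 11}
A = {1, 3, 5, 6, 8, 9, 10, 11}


Aᶜ = U \ A = elements in U but not in A
U = {1, 2, 3, 4, 5, 6, 7, 8, 9, 10, 11}
A = {1, 3, 5, 6, 8, 9, 10, 11}
Aᶜ = {2, 4, 7}

Aᶜ = {2, 4, 7}


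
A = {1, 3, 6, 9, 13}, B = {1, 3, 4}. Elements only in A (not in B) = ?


A = {1, 3, 6, 9, 13}
B = {1, 3, 4}
Region: only in A (not in B)
Elements: {6, 9, 13}

Elements only in A (not in B): {6, 9, 13}


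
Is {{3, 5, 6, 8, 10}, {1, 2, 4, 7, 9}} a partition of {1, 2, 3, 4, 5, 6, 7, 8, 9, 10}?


A partition requires: (1) non-empty parts, (2) pairwise disjoint, (3) union = U
Parts: {3, 5, 6, 8, 10}, {1, 2, 4, 7, 9}
Union of parts: {1, 2, 3, 4, 5, 6, 7, 8, 9, 10}
U = {1, 2, 3, 4, 5, 6, 7, 8, 9, 10}
All non-empty? True
Pairwise disjoint? True
Covers U? True

Yes, valid partition


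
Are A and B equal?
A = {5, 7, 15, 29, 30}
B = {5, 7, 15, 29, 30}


Two sets are equal iff they have exactly the same elements.
A = {5, 7, 15, 29, 30}
B = {5, 7, 15, 29, 30}
Same elements → A = B

Yes, A = B


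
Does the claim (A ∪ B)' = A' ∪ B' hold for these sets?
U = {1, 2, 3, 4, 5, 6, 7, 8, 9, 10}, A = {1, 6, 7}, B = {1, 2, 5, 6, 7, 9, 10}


LHS: A ∪ B = {1, 2, 5, 6, 7, 9, 10}
(A ∪ B)' = U \ (A ∪ B) = {3, 4, 8}
A' = {2, 3, 4, 5, 8, 9, 10}, B' = {3, 4, 8}
Claimed RHS: A' ∪ B' = {2, 3, 4, 5, 8, 9, 10}
Identity is INVALID: LHS = {3, 4, 8} but the RHS claimed here equals {2, 3, 4, 5, 8, 9, 10}. The correct form is (A ∪ B)' = A' ∩ B'.

Identity is invalid: (A ∪ B)' = {3, 4, 8} but A' ∪ B' = {2, 3, 4, 5, 8, 9, 10}. The correct De Morgan law is (A ∪ B)' = A' ∩ B'.


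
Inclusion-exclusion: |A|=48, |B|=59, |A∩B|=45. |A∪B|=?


|A ∪ B| = |A| + |B| - |A ∩ B|
= 48 + 59 - 45
= 62

|A ∪ B| = 62


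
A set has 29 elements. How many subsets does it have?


Number of subsets = 2^n
= 2^29
= 536870912

|P(A)| = 536870912


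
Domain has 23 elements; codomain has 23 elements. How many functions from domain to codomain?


Each of |A| = 23 inputs maps to any of |B| = 23 outputs.
# functions = |B|^|A| = 23^23
= 20880467999847912034355032910567

Number of functions = 20880467999847912034355032910567


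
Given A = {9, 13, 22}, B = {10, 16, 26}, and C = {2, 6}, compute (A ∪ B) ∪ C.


A ∪ B = {9, 10, 13, 16, 22, 26}
(A ∪ B) ∪ C = {2, 6, 9, 10, 13, 16, 22, 26}

A ∪ B ∪ C = {2, 6, 9, 10, 13, 16, 22, 26}


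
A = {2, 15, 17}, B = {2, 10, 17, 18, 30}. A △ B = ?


A △ B = (A \ B) ∪ (B \ A) = elements in exactly one of A or B
A \ B = {15}
B \ A = {10, 18, 30}
A △ B = {10, 15, 18, 30}

A △ B = {10, 15, 18, 30}


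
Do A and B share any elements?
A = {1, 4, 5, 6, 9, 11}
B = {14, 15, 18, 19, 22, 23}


Disjoint means A ∩ B = ∅.
A ∩ B = ∅
A ∩ B = ∅, so A and B are disjoint.

No — A and B share no elements (A ∩ B = ∅), so they are disjoint


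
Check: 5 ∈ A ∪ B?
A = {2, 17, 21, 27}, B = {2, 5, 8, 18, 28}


A = {2, 17, 21, 27}, B = {2, 5, 8, 18, 28}
A ∪ B = all elements in A or B
A ∪ B = {2, 5, 8, 17, 18, 21, 27, 28}
Checking if 5 ∈ A ∪ B
5 is in A ∪ B → True

5 ∈ A ∪ B


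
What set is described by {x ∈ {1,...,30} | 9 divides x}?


Checking each candidate:
Condition: multiples of 9 in {1,...,30}
Result = {9, 18, 27}

{9, 18, 27}


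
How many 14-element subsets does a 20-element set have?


C(n,k) = n! / (k!(n-k)!)
C(20,14) = 20! / (14!6!)
= 38760

C(20,14) = 38760


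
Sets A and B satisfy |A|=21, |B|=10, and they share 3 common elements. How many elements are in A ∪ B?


|A ∪ B| = |A| + |B| - |A ∩ B|
= 21 + 10 - 3
= 28

|A ∪ B| = 28


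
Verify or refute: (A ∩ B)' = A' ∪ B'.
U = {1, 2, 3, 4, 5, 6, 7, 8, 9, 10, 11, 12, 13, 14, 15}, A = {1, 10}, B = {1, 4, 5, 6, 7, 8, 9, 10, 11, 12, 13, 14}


LHS: A ∩ B = {1, 10}
(A ∩ B)' = U \ (A ∩ B) = {2, 3, 4, 5, 6, 7, 8, 9, 11, 12, 13, 14, 15}
A' = {2, 3, 4, 5, 6, 7, 8, 9, 11, 12, 13, 14, 15}, B' = {2, 3, 15}
Claimed RHS: A' ∪ B' = {2, 3, 4, 5, 6, 7, 8, 9, 11, 12, 13, 14, 15}
Identity is VALID: LHS = RHS = {2, 3, 4, 5, 6, 7, 8, 9, 11, 12, 13, 14, 15} ✓

Identity is valid. (A ∩ B)' = A' ∪ B' = {2, 3, 4, 5, 6, 7, 8, 9, 11, 12, 13, 14, 15}


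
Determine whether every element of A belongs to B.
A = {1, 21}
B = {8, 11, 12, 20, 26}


A ⊆ B means every element of A is in B.
Elements in A not in B: {1, 21}
So A ⊄ B.

No, A ⊄ B


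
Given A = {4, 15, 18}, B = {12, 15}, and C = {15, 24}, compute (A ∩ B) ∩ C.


A ∩ B = {15}
(A ∩ B) ∩ C = {15}

A ∩ B ∩ C = {15}


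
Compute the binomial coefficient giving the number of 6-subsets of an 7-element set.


C(n,k) = n! / (k!(n-k)!)
C(7,6) = 7! / (6!1!)
= 7

C(7,6) = 7


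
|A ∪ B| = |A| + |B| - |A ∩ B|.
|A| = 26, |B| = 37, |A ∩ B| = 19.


|A ∪ B| = |A| + |B| - |A ∩ B|
= 26 + 37 - 19
= 44

|A ∪ B| = 44


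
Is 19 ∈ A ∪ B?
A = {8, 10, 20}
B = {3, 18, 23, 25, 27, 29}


A = {8, 10, 20}, B = {3, 18, 23, 25, 27, 29}
A ∪ B = all elements in A or B
A ∪ B = {3, 8, 10, 18, 20, 23, 25, 27, 29}
Checking if 19 ∈ A ∪ B
19 is not in A ∪ B → False

19 ∉ A ∪ B


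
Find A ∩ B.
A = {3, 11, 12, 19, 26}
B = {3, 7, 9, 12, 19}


A ∩ B = elements in both A and B
A = {3, 11, 12, 19, 26}
B = {3, 7, 9, 12, 19}
A ∩ B = {3, 12, 19}

A ∩ B = {3, 12, 19}


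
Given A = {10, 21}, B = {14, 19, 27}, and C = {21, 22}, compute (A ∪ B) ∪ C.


A ∪ B = {10, 14, 19, 21, 27}
(A ∪ B) ∪ C = {10, 14, 19, 21, 22, 27}

A ∪ B ∪ C = {10, 14, 19, 21, 22, 27}


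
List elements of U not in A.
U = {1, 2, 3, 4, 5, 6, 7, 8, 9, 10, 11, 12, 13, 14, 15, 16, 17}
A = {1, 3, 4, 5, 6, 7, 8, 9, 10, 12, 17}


Aᶜ = U \ A = elements in U but not in A
U = {1, 2, 3, 4, 5, 6, 7, 8, 9, 10, 11, 12, 13, 14, 15, 16, 17}
A = {1, 3, 4, 5, 6, 7, 8, 9, 10, 12, 17}
Aᶜ = {2, 11, 13, 14, 15, 16}

Aᶜ = {2, 11, 13, 14, 15, 16}


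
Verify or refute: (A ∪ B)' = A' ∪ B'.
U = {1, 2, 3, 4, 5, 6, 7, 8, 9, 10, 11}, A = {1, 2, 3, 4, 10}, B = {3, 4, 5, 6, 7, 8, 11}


LHS: A ∪ B = {1, 2, 3, 4, 5, 6, 7, 8, 10, 11}
(A ∪ B)' = U \ (A ∪ B) = {9}
A' = {5, 6, 7, 8, 9, 11}, B' = {1, 2, 9, 10}
Claimed RHS: A' ∪ B' = {1, 2, 5, 6, 7, 8, 9, 10, 11}
Identity is INVALID: LHS = {9} but the RHS claimed here equals {1, 2, 5, 6, 7, 8, 9, 10, 11}. The correct form is (A ∪ B)' = A' ∩ B'.

Identity is invalid: (A ∪ B)' = {9} but A' ∪ B' = {1, 2, 5, 6, 7, 8, 9, 10, 11}. The correct De Morgan law is (A ∪ B)' = A' ∩ B'.


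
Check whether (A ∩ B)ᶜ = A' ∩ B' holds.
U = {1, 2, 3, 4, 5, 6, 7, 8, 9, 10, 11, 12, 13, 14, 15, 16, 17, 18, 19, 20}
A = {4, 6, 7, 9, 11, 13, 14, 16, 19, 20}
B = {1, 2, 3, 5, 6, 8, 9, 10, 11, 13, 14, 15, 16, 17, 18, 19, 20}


LHS: A ∩ B = {6, 9, 11, 13, 14, 16, 19, 20}
(A ∩ B)' = U \ (A ∩ B) = {1, 2, 3, 4, 5, 7, 8, 10, 12, 15, 17, 18}
A' = {1, 2, 3, 5, 8, 10, 12, 15, 17, 18}, B' = {4, 7, 12}
Claimed RHS: A' ∩ B' = {12}
Identity is INVALID: LHS = {1, 2, 3, 4, 5, 7, 8, 10, 12, 15, 17, 18} but the RHS claimed here equals {12}. The correct form is (A ∩ B)' = A' ∪ B'.

Identity is invalid: (A ∩ B)' = {1, 2, 3, 4, 5, 7, 8, 10, 12, 15, 17, 18} but A' ∩ B' = {12}. The correct De Morgan law is (A ∩ B)' = A' ∪ B'.


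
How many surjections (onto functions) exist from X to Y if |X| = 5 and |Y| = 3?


n = |X| = 5, k = |Y| = 3. Surjections via inclusion-exclusion:
S(n,k) = Σ(-1)^i × C(k,i) × (k-i)^n, i=0 to k
i=0: (-1)^0×C(3,0)×3^5 = 243
i=1: (-1)^1×C(3,1)×2^5 = -96
i=2: (-1)^2×C(3,2)×1^5 = 3
i=3: (-1)^3×C(3,3)×0^5 = 0
Total = 150

Number of surjections = 150


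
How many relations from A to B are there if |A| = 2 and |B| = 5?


A relation from A to B is any subset of A × B.
|A × B| = 2 × 5 = 10
# relations = 2^|A × B| = 2^10 = 1024

Number of relations = 1024


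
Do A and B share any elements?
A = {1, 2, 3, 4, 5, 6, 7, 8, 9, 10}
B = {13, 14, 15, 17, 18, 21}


Disjoint means A ∩ B = ∅.
A ∩ B = ∅
A ∩ B = ∅, so A and B are disjoint.

No — A and B share no elements (A ∩ B = ∅), so they are disjoint


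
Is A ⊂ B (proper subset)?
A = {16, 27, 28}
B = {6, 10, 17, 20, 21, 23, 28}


A ⊂ B requires: A ⊆ B AND A ≠ B.
A ⊆ B? No
A ⊄ B, so A is not a proper subset.

No, A is not a proper subset of B


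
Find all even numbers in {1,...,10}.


Checking each candidate:
Condition: even numbers in {1,...,10}
Result = {2, 4, 6, 8, 10}

{2, 4, 6, 8, 10}


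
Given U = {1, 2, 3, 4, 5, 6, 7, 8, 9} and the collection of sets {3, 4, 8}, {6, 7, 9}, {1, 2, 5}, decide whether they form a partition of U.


A partition requires: (1) non-empty parts, (2) pairwise disjoint, (3) union = U
Parts: {3, 4, 8}, {6, 7, 9}, {1, 2, 5}
Union of parts: {1, 2, 3, 4, 5, 6, 7, 8, 9}
U = {1, 2, 3, 4, 5, 6, 7, 8, 9}
All non-empty? True
Pairwise disjoint? True
Covers U? True

Yes, valid partition


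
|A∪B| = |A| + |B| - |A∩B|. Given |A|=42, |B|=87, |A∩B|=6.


|A ∪ B| = |A| + |B| - |A ∩ B|
= 42 + 87 - 6
= 123

|A ∪ B| = 123


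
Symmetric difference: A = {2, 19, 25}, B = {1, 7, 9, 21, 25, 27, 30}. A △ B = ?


A △ B = (A \ B) ∪ (B \ A) = elements in exactly one of A or B
A \ B = {2, 19}
B \ A = {1, 7, 9, 21, 27, 30}
A △ B = {1, 2, 7, 9, 19, 21, 27, 30}

A △ B = {1, 2, 7, 9, 19, 21, 27, 30}


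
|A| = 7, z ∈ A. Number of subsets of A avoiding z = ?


Subsets of A avoiding z are subsets of A \ {z}, which has 6 elements.
Count = 2^(n-1) = 2^6
= 64

Number of subsets avoiding z = 64


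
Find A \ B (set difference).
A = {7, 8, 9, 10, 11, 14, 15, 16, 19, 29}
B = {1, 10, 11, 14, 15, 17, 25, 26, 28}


A \ B = elements in A but not in B
A = {7, 8, 9, 10, 11, 14, 15, 16, 19, 29}
B = {1, 10, 11, 14, 15, 17, 25, 26, 28}
Remove from A any elements in B
A \ B = {7, 8, 9, 16, 19, 29}

A \ B = {7, 8, 9, 16, 19, 29}


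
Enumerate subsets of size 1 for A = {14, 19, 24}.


|A| = 3, so A has C(3,1) = 3 subsets of size 1.
Enumerate by choosing 1 elements from A at a time:
{14}, {19}, {24}

1-element subsets (3 total): {14}, {19}, {24}


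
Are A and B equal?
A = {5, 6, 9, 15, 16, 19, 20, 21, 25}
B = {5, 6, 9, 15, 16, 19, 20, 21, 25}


Two sets are equal iff they have exactly the same elements.
A = {5, 6, 9, 15, 16, 19, 20, 21, 25}
B = {5, 6, 9, 15, 16, 19, 20, 21, 25}
Same elements → A = B

Yes, A = B


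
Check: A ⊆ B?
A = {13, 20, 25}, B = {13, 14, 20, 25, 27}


A ⊆ B means every element of A is in B.
All elements of A are in B.
So A ⊆ B.

Yes, A ⊆ B


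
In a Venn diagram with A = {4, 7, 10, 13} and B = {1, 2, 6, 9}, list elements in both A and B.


A = {4, 7, 10, 13}
B = {1, 2, 6, 9}
Region: in both A and B
Elements: ∅

Elements in both A and B: ∅


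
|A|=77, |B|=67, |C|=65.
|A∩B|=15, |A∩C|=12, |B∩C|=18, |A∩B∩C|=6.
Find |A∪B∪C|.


|A∪B∪C| = |A|+|B|+|C| - |A∩B|-|A∩C|-|B∩C| + |A∩B∩C|
= 77+67+65 - 15-12-18 + 6
= 209 - 45 + 6
= 170

|A ∪ B ∪ C| = 170


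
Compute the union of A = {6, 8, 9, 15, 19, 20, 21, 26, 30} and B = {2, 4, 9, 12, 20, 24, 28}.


A ∪ B = all elements in A or B (or both)
A = {6, 8, 9, 15, 19, 20, 21, 26, 30}
B = {2, 4, 9, 12, 20, 24, 28}
A ∪ B = {2, 4, 6, 8, 9, 12, 15, 19, 20, 21, 24, 26, 28, 30}

A ∪ B = {2, 4, 6, 8, 9, 12, 15, 19, 20, 21, 24, 26, 28, 30}


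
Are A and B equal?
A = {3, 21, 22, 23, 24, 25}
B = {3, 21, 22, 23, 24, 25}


Two sets are equal iff they have exactly the same elements.
A = {3, 21, 22, 23, 24, 25}
B = {3, 21, 22, 23, 24, 25}
Same elements → A = B

Yes, A = B


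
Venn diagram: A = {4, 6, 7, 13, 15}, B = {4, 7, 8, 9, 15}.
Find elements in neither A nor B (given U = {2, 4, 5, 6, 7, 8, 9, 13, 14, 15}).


A = {4, 6, 7, 13, 15}
B = {4, 7, 8, 9, 15}
Region: in neither A nor B (given U = {2, 4, 5, 6, 7, 8, 9, 13, 14, 15})
Elements: {2, 5, 14}

Elements in neither A nor B (given U = {2, 4, 5, 6, 7, 8, 9, 13, 14, 15}): {2, 5, 14}


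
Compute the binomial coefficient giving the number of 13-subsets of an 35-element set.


C(n,k) = n! / (k!(n-k)!)
C(35,13) = 35! / (13!22!)
= 1476337800

C(35,13) = 1476337800


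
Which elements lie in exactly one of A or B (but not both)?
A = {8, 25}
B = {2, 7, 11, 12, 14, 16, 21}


A △ B = (A \ B) ∪ (B \ A) = elements in exactly one of A or B
A \ B = {8, 25}
B \ A = {2, 7, 11, 12, 14, 16, 21}
A △ B = {2, 7, 8, 11, 12, 14, 16, 21, 25}

A △ B = {2, 7, 8, 11, 12, 14, 16, 21, 25}


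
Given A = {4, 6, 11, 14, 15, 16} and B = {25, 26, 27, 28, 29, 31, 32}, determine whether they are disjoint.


Disjoint means A ∩ B = ∅.
A ∩ B = ∅
A ∩ B = ∅, so A and B are disjoint.

Yes, A and B are disjoint


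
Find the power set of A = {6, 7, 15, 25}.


|A| = 4, so |P(A)| = 2^4 = 16
Enumerate subsets by cardinality (0 to 4):
∅, {6}, {7}, {15}, {25}, {6, 7}, {6, 15}, {6, 25}, {7, 15}, {7, 25}, {15, 25}, {6, 7, 15}, {6, 7, 25}, {6, 15, 25}, {7, 15, 25}, {6, 7, 15, 25}

P(A) has 16 subsets: ∅, {6}, {7}, {15}, {25}, {6, 7}, {6, 15}, {6, 25}, {7, 15}, {7, 25}, {15, 25}, {6, 7, 15}, {6, 7, 25}, {6, 15, 25}, {7, 15, 25}, {6, 7, 15, 25}


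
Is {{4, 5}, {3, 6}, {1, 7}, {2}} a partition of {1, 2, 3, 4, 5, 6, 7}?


A partition requires: (1) non-empty parts, (2) pairwise disjoint, (3) union = U
Parts: {4, 5}, {3, 6}, {1, 7}, {2}
Union of parts: {1, 2, 3, 4, 5, 6, 7}
U = {1, 2, 3, 4, 5, 6, 7}
All non-empty? True
Pairwise disjoint? True
Covers U? True

Yes, valid partition


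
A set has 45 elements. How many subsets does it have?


Number of subsets = 2^n
= 2^45
= 35184372088832

|P(A)| = 35184372088832


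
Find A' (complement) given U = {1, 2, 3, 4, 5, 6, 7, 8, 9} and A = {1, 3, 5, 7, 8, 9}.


Aᶜ = U \ A = elements in U but not in A
U = {1, 2, 3, 4, 5, 6, 7, 8, 9}
A = {1, 3, 5, 7, 8, 9}
Aᶜ = {2, 4, 6}

Aᶜ = {2, 4, 6}


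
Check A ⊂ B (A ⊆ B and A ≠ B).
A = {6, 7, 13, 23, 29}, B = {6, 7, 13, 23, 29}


A ⊂ B requires: A ⊆ B AND A ≠ B.
A ⊆ B? Yes
A = B? Yes
A = B, so A is not a PROPER subset.

No, A is not a proper subset of B


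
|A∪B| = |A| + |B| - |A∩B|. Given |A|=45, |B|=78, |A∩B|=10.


|A ∪ B| = |A| + |B| - |A ∩ B|
= 45 + 78 - 10
= 113

|A ∪ B| = 113


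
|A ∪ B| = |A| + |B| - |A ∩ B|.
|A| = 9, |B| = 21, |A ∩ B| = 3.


|A ∪ B| = |A| + |B| - |A ∩ B|
= 9 + 21 - 3
= 27

|A ∪ B| = 27


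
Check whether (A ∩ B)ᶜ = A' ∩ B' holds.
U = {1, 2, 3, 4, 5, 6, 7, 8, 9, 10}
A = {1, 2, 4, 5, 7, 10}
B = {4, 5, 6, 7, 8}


LHS: A ∩ B = {4, 5, 7}
(A ∩ B)' = U \ (A ∩ B) = {1, 2, 3, 6, 8, 9, 10}
A' = {3, 6, 8, 9}, B' = {1, 2, 3, 9, 10}
Claimed RHS: A' ∩ B' = {3, 9}
Identity is INVALID: LHS = {1, 2, 3, 6, 8, 9, 10} but the RHS claimed here equals {3, 9}. The correct form is (A ∩ B)' = A' ∪ B'.

Identity is invalid: (A ∩ B)' = {1, 2, 3, 6, 8, 9, 10} but A' ∩ B' = {3, 9}. The correct De Morgan law is (A ∩ B)' = A' ∪ B'.


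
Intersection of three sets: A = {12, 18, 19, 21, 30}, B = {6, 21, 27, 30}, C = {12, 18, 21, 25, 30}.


A ∩ B = {21, 30}
(A ∩ B) ∩ C = {21, 30}

A ∩ B ∩ C = {21, 30}


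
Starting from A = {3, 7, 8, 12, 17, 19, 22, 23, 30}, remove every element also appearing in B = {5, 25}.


A \ B = elements in A but not in B
A = {3, 7, 8, 12, 17, 19, 22, 23, 30}
B = {5, 25}
Remove from A any elements in B
A \ B = {3, 7, 8, 12, 17, 19, 22, 23, 30}

A \ B = {3, 7, 8, 12, 17, 19, 22, 23, 30}


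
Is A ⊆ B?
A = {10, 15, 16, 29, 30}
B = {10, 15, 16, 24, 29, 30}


A ⊆ B means every element of A is in B.
All elements of A are in B.
So A ⊆ B.

Yes, A ⊆ B


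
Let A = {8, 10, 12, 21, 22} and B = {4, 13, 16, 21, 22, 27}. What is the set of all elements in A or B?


A ∪ B = all elements in A or B (or both)
A = {8, 10, 12, 21, 22}
B = {4, 13, 16, 21, 22, 27}
A ∪ B = {4, 8, 10, 12, 13, 16, 21, 22, 27}

A ∪ B = {4, 8, 10, 12, 13, 16, 21, 22, 27}


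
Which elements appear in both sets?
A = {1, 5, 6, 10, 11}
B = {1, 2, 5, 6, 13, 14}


A ∩ B = elements in both A and B
A = {1, 5, 6, 10, 11}
B = {1, 2, 5, 6, 13, 14}
A ∩ B = {1, 5, 6}

A ∩ B = {1, 5, 6}


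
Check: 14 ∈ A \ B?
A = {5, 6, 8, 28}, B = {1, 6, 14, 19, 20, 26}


A = {5, 6, 8, 28}, B = {1, 6, 14, 19, 20, 26}
A \ B = elements in A but not in B
A \ B = {5, 8, 28}
Checking if 14 ∈ A \ B
14 is not in A \ B → False

14 ∉ A \ B


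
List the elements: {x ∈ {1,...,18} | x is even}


Checking each candidate:
Condition: even numbers in {1,...,18}
Result = {2, 4, 6, 8, 10, 12, 14, 16, 18}

{2, 4, 6, 8, 10, 12, 14, 16, 18}


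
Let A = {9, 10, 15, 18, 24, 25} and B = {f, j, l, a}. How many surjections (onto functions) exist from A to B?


n = |A| = 6, k = |B| = 4. Surjections via inclusion-exclusion:
S(n,k) = Σ(-1)^i × C(k,i) × (k-i)^n, i=0 to k
i=0: (-1)^0×C(4,0)×4^6 = 4096
i=1: (-1)^1×C(4,1)×3^6 = -2916
i=2: (-1)^2×C(4,2)×2^6 = 384
i=3: (-1)^3×C(4,3)×1^6 = -4
i=4: (-1)^4×C(4,4)×0^6 = 0
Total = 1560

Number of surjections = 1560


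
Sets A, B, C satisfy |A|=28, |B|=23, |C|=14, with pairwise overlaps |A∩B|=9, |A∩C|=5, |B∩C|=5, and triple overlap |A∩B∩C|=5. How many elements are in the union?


|A∪B∪C| = |A|+|B|+|C| - |A∩B|-|A∩C|-|B∩C| + |A∩B∩C|
= 28+23+14 - 9-5-5 + 5
= 65 - 19 + 5
= 51

|A ∪ B ∪ C| = 51


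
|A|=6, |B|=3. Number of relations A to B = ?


A relation from A to B is any subset of A × B.
|A × B| = 6 × 3 = 18
# relations = 2^|A × B| = 2^18 = 262144

Number of relations = 262144


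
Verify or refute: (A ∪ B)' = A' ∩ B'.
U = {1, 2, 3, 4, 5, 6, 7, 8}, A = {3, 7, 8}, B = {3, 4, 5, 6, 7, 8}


LHS: A ∪ B = {3, 4, 5, 6, 7, 8}
(A ∪ B)' = U \ (A ∪ B) = {1, 2}
A' = {1, 2, 4, 5, 6}, B' = {1, 2}
Claimed RHS: A' ∩ B' = {1, 2}
Identity is VALID: LHS = RHS = {1, 2} ✓

Identity is valid. (A ∪ B)' = A' ∩ B' = {1, 2}


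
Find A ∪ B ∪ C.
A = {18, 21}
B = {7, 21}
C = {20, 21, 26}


A ∪ B = {7, 18, 21}
(A ∪ B) ∪ C = {7, 18, 20, 21, 26}

A ∪ B ∪ C = {7, 18, 20, 21, 26}


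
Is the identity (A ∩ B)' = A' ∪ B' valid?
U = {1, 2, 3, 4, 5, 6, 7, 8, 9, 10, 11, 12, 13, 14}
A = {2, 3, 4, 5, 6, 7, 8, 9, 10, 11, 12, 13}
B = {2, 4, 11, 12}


LHS: A ∩ B = {2, 4, 11, 12}
(A ∩ B)' = U \ (A ∩ B) = {1, 3, 5, 6, 7, 8, 9, 10, 13, 14}
A' = {1, 14}, B' = {1, 3, 5, 6, 7, 8, 9, 10, 13, 14}
Claimed RHS: A' ∪ B' = {1, 3, 5, 6, 7, 8, 9, 10, 13, 14}
Identity is VALID: LHS = RHS = {1, 3, 5, 6, 7, 8, 9, 10, 13, 14} ✓

Identity is valid. (A ∩ B)' = A' ∪ B' = {1, 3, 5, 6, 7, 8, 9, 10, 13, 14}


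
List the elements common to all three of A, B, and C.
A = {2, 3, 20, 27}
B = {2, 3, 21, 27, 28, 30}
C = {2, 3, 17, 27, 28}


A ∩ B = {2, 3, 27}
(A ∩ B) ∩ C = {2, 3, 27}

A ∩ B ∩ C = {2, 3, 27}


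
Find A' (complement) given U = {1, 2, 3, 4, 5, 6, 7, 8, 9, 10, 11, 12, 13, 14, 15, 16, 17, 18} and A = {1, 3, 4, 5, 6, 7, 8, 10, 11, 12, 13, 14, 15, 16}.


Aᶜ = U \ A = elements in U but not in A
U = {1, 2, 3, 4, 5, 6, 7, 8, 9, 10, 11, 12, 13, 14, 15, 16, 17, 18}
A = {1, 3, 4, 5, 6, 7, 8, 10, 11, 12, 13, 14, 15, 16}
Aᶜ = {2, 9, 17, 18}

Aᶜ = {2, 9, 17, 18}


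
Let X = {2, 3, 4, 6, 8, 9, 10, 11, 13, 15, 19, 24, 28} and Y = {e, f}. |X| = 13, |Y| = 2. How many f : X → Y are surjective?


n = |X| = 13, k = |Y| = 2. Surjections via inclusion-exclusion:
S(n,k) = Σ(-1)^i × C(k,i) × (k-i)^n, i=0 to k
i=0: (-1)^0×C(2,0)×2^13 = 8192
i=1: (-1)^1×C(2,1)×1^13 = -2
i=2: (-1)^2×C(2,2)×0^13 = 0
Total = 8190

Number of surjections = 8190


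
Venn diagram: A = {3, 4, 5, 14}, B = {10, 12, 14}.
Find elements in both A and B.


A = {3, 4, 5, 14}
B = {10, 12, 14}
Region: in both A and B
Elements: {14}

Elements in both A and B: {14}


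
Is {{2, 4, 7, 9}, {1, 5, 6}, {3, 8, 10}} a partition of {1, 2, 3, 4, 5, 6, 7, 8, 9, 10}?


A partition requires: (1) non-empty parts, (2) pairwise disjoint, (3) union = U
Parts: {2, 4, 7, 9}, {1, 5, 6}, {3, 8, 10}
Union of parts: {1, 2, 3, 4, 5, 6, 7, 8, 9, 10}
U = {1, 2, 3, 4, 5, 6, 7, 8, 9, 10}
All non-empty? True
Pairwise disjoint? True
Covers U? True

Yes, valid partition


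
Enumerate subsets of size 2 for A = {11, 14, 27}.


|A| = 3, so A has C(3,2) = 3 subsets of size 2.
Enumerate by choosing 2 elements from A at a time:
{11, 14}, {11, 27}, {14, 27}

2-element subsets (3 total): {11, 14}, {11, 27}, {14, 27}


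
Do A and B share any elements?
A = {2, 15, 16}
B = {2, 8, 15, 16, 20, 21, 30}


Disjoint means A ∩ B = ∅.
A ∩ B = {2, 15, 16}
A ∩ B ≠ ∅, so A and B are NOT disjoint.

Yes — A and B share the element(s) of A ∩ B = {2, 15, 16}, so they are not disjoint


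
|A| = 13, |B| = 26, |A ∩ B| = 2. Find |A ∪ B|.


|A ∪ B| = |A| + |B| - |A ∩ B|
= 13 + 26 - 2
= 37

|A ∪ B| = 37


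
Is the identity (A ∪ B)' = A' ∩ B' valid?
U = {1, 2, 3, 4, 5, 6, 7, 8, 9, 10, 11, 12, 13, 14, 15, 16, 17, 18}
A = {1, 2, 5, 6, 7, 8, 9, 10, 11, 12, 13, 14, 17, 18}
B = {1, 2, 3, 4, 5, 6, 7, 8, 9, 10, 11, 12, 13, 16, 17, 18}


LHS: A ∪ B = {1, 2, 3, 4, 5, 6, 7, 8, 9, 10, 11, 12, 13, 14, 16, 17, 18}
(A ∪ B)' = U \ (A ∪ B) = {15}
A' = {3, 4, 15, 16}, B' = {14, 15}
Claimed RHS: A' ∩ B' = {15}
Identity is VALID: LHS = RHS = {15} ✓

Identity is valid. (A ∪ B)' = A' ∩ B' = {15}


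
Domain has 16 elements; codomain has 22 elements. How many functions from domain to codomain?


Each of |A| = 16 inputs maps to any of |B| = 22 outputs.
# functions = |B|^|A| = 22^16
= 3011361496339065143296

Number of functions = 3011361496339065143296


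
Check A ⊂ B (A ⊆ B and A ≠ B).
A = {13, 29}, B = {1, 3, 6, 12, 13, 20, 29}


A ⊂ B requires: A ⊆ B AND A ≠ B.
A ⊆ B? Yes
A = B? No
A ⊂ B: Yes (A is a proper subset of B)

Yes, A ⊂ B


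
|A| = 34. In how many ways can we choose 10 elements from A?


C(n,k) = n! / (k!(n-k)!)
C(34,10) = 34! / (10!24!)
= 131128140

C(34,10) = 131128140


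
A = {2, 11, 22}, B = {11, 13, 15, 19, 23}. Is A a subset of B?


A ⊆ B means every element of A is in B.
Elements in A not in B: {2, 22}
So A ⊄ B.

No, A ⊄ B


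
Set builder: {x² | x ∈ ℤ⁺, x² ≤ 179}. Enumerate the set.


Checking each candidate:
Condition: positive perfect squares ≤ 179
Result = {1, 4, 9, 16, 25, 36, 49, 64, 81, 100, 121, 144, 169}

{1, 4, 9, 16, 25, 36, 49, 64, 81, 100, 121, 144, 169}


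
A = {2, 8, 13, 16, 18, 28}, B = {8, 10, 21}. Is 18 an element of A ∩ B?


A = {2, 8, 13, 16, 18, 28}, B = {8, 10, 21}
A ∩ B = elements in both A and B
A ∩ B = {8}
Checking if 18 ∈ A ∩ B
18 is not in A ∩ B → False

18 ∉ A ∩ B


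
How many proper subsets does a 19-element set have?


Total subsets = 2^n = 2^19 = 524288
Proper subsets exclude the set itself: 2^n - 1
= 524288 - 1
= 524287

Number of proper subsets = 524287


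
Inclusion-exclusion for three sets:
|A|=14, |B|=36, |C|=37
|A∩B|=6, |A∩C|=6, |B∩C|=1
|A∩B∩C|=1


|A∪B∪C| = |A|+|B|+|C| - |A∩B|-|A∩C|-|B∩C| + |A∩B∩C|
= 14+36+37 - 6-6-1 + 1
= 87 - 13 + 1
= 75

|A ∪ B ∪ C| = 75


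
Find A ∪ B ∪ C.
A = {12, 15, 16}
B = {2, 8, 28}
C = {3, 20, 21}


A ∪ B = {2, 8, 12, 15, 16, 28}
(A ∪ B) ∪ C = {2, 3, 8, 12, 15, 16, 20, 21, 28}

A ∪ B ∪ C = {2, 3, 8, 12, 15, 16, 20, 21, 28}


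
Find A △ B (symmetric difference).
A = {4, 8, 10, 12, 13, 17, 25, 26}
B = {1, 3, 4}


A △ B = (A \ B) ∪ (B \ A) = elements in exactly one of A or B
A \ B = {8, 10, 12, 13, 17, 25, 26}
B \ A = {1, 3}
A △ B = {1, 3, 8, 10, 12, 13, 17, 25, 26}

A △ B = {1, 3, 8, 10, 12, 13, 17, 25, 26}


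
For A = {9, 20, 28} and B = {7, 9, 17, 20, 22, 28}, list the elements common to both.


A ∩ B = elements in both A and B
A = {9, 20, 28}
B = {7, 9, 17, 20, 22, 28}
A ∩ B = {9, 20, 28}

A ∩ B = {9, 20, 28}


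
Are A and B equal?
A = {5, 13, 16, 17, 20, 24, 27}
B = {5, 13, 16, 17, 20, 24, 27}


Two sets are equal iff they have exactly the same elements.
A = {5, 13, 16, 17, 20, 24, 27}
B = {5, 13, 16, 17, 20, 24, 27}
Same elements → A = B

Yes, A = B


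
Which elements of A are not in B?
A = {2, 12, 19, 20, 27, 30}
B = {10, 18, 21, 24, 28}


A \ B = elements in A but not in B
A = {2, 12, 19, 20, 27, 30}
B = {10, 18, 21, 24, 28}
Remove from A any elements in B
A \ B = {2, 12, 19, 20, 27, 30}

A \ B = {2, 12, 19, 20, 27, 30}


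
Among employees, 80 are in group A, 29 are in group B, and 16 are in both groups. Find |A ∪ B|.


|A ∪ B| = |A| + |B| - |A ∩ B|
= 80 + 29 - 16
= 93

|A ∪ B| = 93


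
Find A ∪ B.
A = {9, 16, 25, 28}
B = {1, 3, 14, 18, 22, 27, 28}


A ∪ B = all elements in A or B (or both)
A = {9, 16, 25, 28}
B = {1, 3, 14, 18, 22, 27, 28}
A ∪ B = {1, 3, 9, 14, 16, 18, 22, 25, 27, 28}

A ∪ B = {1, 3, 9, 14, 16, 18, 22, 25, 27, 28}


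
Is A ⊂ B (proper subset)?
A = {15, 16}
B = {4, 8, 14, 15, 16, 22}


A ⊂ B requires: A ⊆ B AND A ≠ B.
A ⊆ B? Yes
A = B? No
A ⊂ B: Yes (A is a proper subset of B)

Yes, A ⊂ B


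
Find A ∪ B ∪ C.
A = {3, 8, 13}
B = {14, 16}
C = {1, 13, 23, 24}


A ∪ B = {3, 8, 13, 14, 16}
(A ∪ B) ∪ C = {1, 3, 8, 13, 14, 16, 23, 24}

A ∪ B ∪ C = {1, 3, 8, 13, 14, 16, 23, 24}


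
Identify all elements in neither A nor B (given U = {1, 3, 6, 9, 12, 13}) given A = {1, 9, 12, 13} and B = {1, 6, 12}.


A = {1, 9, 12, 13}
B = {1, 6, 12}
Region: in neither A nor B (given U = {1, 3, 6, 9, 12, 13})
Elements: {3}

Elements in neither A nor B (given U = {1, 3, 6, 9, 12, 13}): {3}


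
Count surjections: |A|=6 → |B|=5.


n = |A| = 6, k = |B| = 5. Surjections via inclusion-exclusion:
S(n,k) = Σ(-1)^i × C(k,i) × (k-i)^n, i=0 to k
i=0: (-1)^0×C(5,0)×5^6 = 15625
i=1: (-1)^1×C(5,1)×4^6 = -20480
i=2: (-1)^2×C(5,2)×3^6 = 7290
i=3: (-1)^3×C(5,3)×2^6 = -640
i=4: (-1)^4×C(5,4)×1^6 = 5
i=5: (-1)^5×C(5,5)×0^6 = 0
Total = 1800

Number of surjections = 1800


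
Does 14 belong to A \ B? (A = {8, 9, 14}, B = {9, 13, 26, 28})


A = {8, 9, 14}, B = {9, 13, 26, 28}
A \ B = elements in A but not in B
A \ B = {8, 14}
Checking if 14 ∈ A \ B
14 is in A \ B → True

14 ∈ A \ B


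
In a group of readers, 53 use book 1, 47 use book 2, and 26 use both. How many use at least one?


|A ∪ B| = |A| + |B| - |A ∩ B|
= 53 + 47 - 26
= 74

|A ∪ B| = 74


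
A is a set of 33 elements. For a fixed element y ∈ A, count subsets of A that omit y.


Subsets of A avoiding y are subsets of A \ {y}, which has 32 elements.
Count = 2^(n-1) = 2^32
= 4294967296

Number of subsets avoiding y = 4294967296


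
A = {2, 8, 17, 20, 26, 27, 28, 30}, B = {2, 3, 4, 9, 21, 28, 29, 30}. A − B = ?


A \ B = elements in A but not in B
A = {2, 8, 17, 20, 26, 27, 28, 30}
B = {2, 3, 4, 9, 21, 28, 29, 30}
Remove from A any elements in B
A \ B = {8, 17, 20, 26, 27}

A \ B = {8, 17, 20, 26, 27}


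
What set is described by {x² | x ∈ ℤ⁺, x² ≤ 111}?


Checking each candidate:
Condition: positive perfect squares ≤ 111
Result = {1, 4, 9, 16, 25, 36, 49, 64, 81, 100}

{1, 4, 9, 16, 25, 36, 49, 64, 81, 100}


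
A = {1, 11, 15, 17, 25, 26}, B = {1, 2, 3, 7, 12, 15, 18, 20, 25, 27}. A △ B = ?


A △ B = (A \ B) ∪ (B \ A) = elements in exactly one of A or B
A \ B = {11, 17, 26}
B \ A = {2, 3, 7, 12, 18, 20, 27}
A △ B = {2, 3, 7, 11, 12, 17, 18, 20, 26, 27}

A △ B = {2, 3, 7, 11, 12, 17, 18, 20, 26, 27}


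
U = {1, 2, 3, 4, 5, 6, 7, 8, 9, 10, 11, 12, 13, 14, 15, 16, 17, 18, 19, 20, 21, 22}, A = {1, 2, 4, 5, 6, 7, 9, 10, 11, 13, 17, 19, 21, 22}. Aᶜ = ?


Aᶜ = U \ A = elements in U but not in A
U = {1, 2, 3, 4, 5, 6, 7, 8, 9, 10, 11, 12, 13, 14, 15, 16, 17, 18, 19, 20, 21, 22}
A = {1, 2, 4, 5, 6, 7, 9, 10, 11, 13, 17, 19, 21, 22}
Aᶜ = {3, 8, 12, 14, 15, 16, 18, 20}

Aᶜ = {3, 8, 12, 14, 15, 16, 18, 20}


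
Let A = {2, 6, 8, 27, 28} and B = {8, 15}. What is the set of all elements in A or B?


A ∪ B = all elements in A or B (or both)
A = {2, 6, 8, 27, 28}
B = {8, 15}
A ∪ B = {2, 6, 8, 15, 27, 28}

A ∪ B = {2, 6, 8, 15, 27, 28}


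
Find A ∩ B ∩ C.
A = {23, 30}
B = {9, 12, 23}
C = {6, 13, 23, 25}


A ∩ B = {23}
(A ∩ B) ∩ C = {23}

A ∩ B ∩ C = {23}


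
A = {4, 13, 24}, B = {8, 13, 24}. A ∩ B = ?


A ∩ B = elements in both A and B
A = {4, 13, 24}
B = {8, 13, 24}
A ∩ B = {13, 24}

A ∩ B = {13, 24}


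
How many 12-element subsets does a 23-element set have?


C(n,k) = n! / (k!(n-k)!)
C(23,12) = 23! / (12!11!)
= 1352078

C(23,12) = 1352078


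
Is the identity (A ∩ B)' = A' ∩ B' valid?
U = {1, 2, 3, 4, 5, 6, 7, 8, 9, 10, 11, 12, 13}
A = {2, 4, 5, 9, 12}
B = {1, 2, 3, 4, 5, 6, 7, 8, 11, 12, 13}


LHS: A ∩ B = {2, 4, 5, 12}
(A ∩ B)' = U \ (A ∩ B) = {1, 3, 6, 7, 8, 9, 10, 11, 13}
A' = {1, 3, 6, 7, 8, 10, 11, 13}, B' = {9, 10}
Claimed RHS: A' ∩ B' = {10}
Identity is INVALID: LHS = {1, 3, 6, 7, 8, 9, 10, 11, 13} but the RHS claimed here equals {10}. The correct form is (A ∩ B)' = A' ∪ B'.

Identity is invalid: (A ∩ B)' = {1, 3, 6, 7, 8, 9, 10, 11, 13} but A' ∩ B' = {10}. The correct De Morgan law is (A ∩ B)' = A' ∪ B'.


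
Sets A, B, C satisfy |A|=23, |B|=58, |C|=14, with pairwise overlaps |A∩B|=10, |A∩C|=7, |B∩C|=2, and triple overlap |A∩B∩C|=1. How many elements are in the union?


|A∪B∪C| = |A|+|B|+|C| - |A∩B|-|A∩C|-|B∩C| + |A∩B∩C|
= 23+58+14 - 10-7-2 + 1
= 95 - 19 + 1
= 77

|A ∪ B ∪ C| = 77


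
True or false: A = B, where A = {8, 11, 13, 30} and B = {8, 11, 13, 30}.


Two sets are equal iff they have exactly the same elements.
A = {8, 11, 13, 30}
B = {8, 11, 13, 30}
Same elements → A = B

Yes, A = B


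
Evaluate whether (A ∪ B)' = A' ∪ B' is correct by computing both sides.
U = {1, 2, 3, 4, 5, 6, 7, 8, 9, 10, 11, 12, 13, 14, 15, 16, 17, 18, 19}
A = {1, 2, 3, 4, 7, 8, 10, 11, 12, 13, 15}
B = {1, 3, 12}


LHS: A ∪ B = {1, 2, 3, 4, 7, 8, 10, 11, 12, 13, 15}
(A ∪ B)' = U \ (A ∪ B) = {5, 6, 9, 14, 16, 17, 18, 19}
A' = {5, 6, 9, 14, 16, 17, 18, 19}, B' = {2, 4, 5, 6, 7, 8, 9, 10, 11, 13, 14, 15, 16, 17, 18, 19}
Claimed RHS: A' ∪ B' = {2, 4, 5, 6, 7, 8, 9, 10, 11, 13, 14, 15, 16, 17, 18, 19}
Identity is INVALID: LHS = {5, 6, 9, 14, 16, 17, 18, 19} but the RHS claimed here equals {2, 4, 5, 6, 7, 8, 9, 10, 11, 13, 14, 15, 16, 17, 18, 19}. The correct form is (A ∪ B)' = A' ∩ B'.

Identity is invalid: (A ∪ B)' = {5, 6, 9, 14, 16, 17, 18, 19} but A' ∪ B' = {2, 4, 5, 6, 7, 8, 9, 10, 11, 13, 14, 15, 16, 17, 18, 19}. The correct De Morgan law is (A ∪ B)' = A' ∩ B'.


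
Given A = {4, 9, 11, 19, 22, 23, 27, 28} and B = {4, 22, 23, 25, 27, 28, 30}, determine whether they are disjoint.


Disjoint means A ∩ B = ∅.
A ∩ B = {4, 22, 23, 27, 28}
A ∩ B ≠ ∅, so A and B are NOT disjoint.

No, A and B are not disjoint (A ∩ B = {4, 22, 23, 27, 28})


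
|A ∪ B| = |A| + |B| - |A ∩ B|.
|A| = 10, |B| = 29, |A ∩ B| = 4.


|A ∪ B| = |A| + |B| - |A ∩ B|
= 10 + 29 - 4
= 35

|A ∪ B| = 35


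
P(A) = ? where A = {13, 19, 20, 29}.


|A| = 4, so |P(A)| = 2^4 = 16
Enumerate subsets by cardinality (0 to 4):
∅, {13}, {19}, {20}, {29}, {13, 19}, {13, 20}, {13, 29}, {19, 20}, {19, 29}, {20, 29}, {13, 19, 20}, {13, 19, 29}, {13, 20, 29}, {19, 20, 29}, {13, 19, 20, 29}

P(A) has 16 subsets: ∅, {13}, {19}, {20}, {29}, {13, 19}, {13, 20}, {13, 29}, {19, 20}, {19, 29}, {20, 29}, {13, 19, 20}, {13, 19, 29}, {13, 20, 29}, {19, 20, 29}, {13, 19, 20, 29}


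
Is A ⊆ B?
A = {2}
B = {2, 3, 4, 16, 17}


A ⊆ B means every element of A is in B.
All elements of A are in B.
So A ⊆ B.

Yes, A ⊆ B


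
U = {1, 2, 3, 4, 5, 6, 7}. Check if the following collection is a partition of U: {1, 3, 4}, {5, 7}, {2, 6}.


A partition requires: (1) non-empty parts, (2) pairwise disjoint, (3) union = U
Parts: {1, 3, 4}, {5, 7}, {2, 6}
Union of parts: {1, 2, 3, 4, 5, 6, 7}
U = {1, 2, 3, 4, 5, 6, 7}
All non-empty? True
Pairwise disjoint? True
Covers U? True

Yes, valid partition


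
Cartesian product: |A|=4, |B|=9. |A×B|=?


|A × B| = |A| × |B|
= 4 × 9
= 36

|A × B| = 36


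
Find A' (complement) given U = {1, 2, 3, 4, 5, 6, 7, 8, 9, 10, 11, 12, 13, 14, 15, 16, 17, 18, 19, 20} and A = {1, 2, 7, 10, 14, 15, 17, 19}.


Aᶜ = U \ A = elements in U but not in A
U = {1, 2, 3, 4, 5, 6, 7, 8, 9, 10, 11, 12, 13, 14, 15, 16, 17, 18, 19, 20}
A = {1, 2, 7, 10, 14, 15, 17, 19}
Aᶜ = {3, 4, 5, 6, 8, 9, 11, 12, 13, 16, 18, 20}

Aᶜ = {3, 4, 5, 6, 8, 9, 11, 12, 13, 16, 18, 20}


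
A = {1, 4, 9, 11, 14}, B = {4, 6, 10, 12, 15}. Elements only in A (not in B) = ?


A = {1, 4, 9, 11, 14}
B = {4, 6, 10, 12, 15}
Region: only in A (not in B)
Elements: {1, 9, 11, 14}

Elements only in A (not in B): {1, 9, 11, 14}


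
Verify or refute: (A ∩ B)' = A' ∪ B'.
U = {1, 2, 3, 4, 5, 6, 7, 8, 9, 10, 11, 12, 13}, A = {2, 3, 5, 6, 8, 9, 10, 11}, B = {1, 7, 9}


LHS: A ∩ B = {9}
(A ∩ B)' = U \ (A ∩ B) = {1, 2, 3, 4, 5, 6, 7, 8, 10, 11, 12, 13}
A' = {1, 4, 7, 12, 13}, B' = {2, 3, 4, 5, 6, 8, 10, 11, 12, 13}
Claimed RHS: A' ∪ B' = {1, 2, 3, 4, 5, 6, 7, 8, 10, 11, 12, 13}
Identity is VALID: LHS = RHS = {1, 2, 3, 4, 5, 6, 7, 8, 10, 11, 12, 13} ✓

Identity is valid. (A ∩ B)' = A' ∪ B' = {1, 2, 3, 4, 5, 6, 7, 8, 10, 11, 12, 13}


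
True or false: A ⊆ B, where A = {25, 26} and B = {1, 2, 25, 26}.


A ⊆ B means every element of A is in B.
All elements of A are in B.
So A ⊆ B.

Yes, A ⊆ B


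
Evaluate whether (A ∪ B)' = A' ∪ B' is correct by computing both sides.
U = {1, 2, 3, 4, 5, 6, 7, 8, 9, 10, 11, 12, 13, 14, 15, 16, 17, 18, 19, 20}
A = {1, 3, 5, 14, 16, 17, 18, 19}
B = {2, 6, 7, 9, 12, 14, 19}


LHS: A ∪ B = {1, 2, 3, 5, 6, 7, 9, 12, 14, 16, 17, 18, 19}
(A ∪ B)' = U \ (A ∪ B) = {4, 8, 10, 11, 13, 15, 20}
A' = {2, 4, 6, 7, 8, 9, 10, 11, 12, 13, 15, 20}, B' = {1, 3, 4, 5, 8, 10, 11, 13, 15, 16, 17, 18, 20}
Claimed RHS: A' ∪ B' = {1, 2, 3, 4, 5, 6, 7, 8, 9, 10, 11, 12, 13, 15, 16, 17, 18, 20}
Identity is INVALID: LHS = {4, 8, 10, 11, 13, 15, 20} but the RHS claimed here equals {1, 2, 3, 4, 5, 6, 7, 8, 9, 10, 11, 12, 13, 15, 16, 17, 18, 20}. The correct form is (A ∪ B)' = A' ∩ B'.

Identity is invalid: (A ∪ B)' = {4, 8, 10, 11, 13, 15, 20} but A' ∪ B' = {1, 2, 3, 4, 5, 6, 7, 8, 9, 10, 11, 12, 13, 15, 16, 17, 18, 20}. The correct De Morgan law is (A ∪ B)' = A' ∩ B'.


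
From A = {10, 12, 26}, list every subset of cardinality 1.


|A| = 3, so A has C(3,1) = 3 subsets of size 1.
Enumerate by choosing 1 elements from A at a time:
{10}, {12}, {26}

1-element subsets (3 total): {10}, {12}, {26}


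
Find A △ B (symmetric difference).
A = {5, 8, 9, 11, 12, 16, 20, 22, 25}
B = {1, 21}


A △ B = (A \ B) ∪ (B \ A) = elements in exactly one of A or B
A \ B = {5, 8, 9, 11, 12, 16, 20, 22, 25}
B \ A = {1, 21}
A △ B = {1, 5, 8, 9, 11, 12, 16, 20, 21, 22, 25}

A △ B = {1, 5, 8, 9, 11, 12, 16, 20, 21, 22, 25}
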